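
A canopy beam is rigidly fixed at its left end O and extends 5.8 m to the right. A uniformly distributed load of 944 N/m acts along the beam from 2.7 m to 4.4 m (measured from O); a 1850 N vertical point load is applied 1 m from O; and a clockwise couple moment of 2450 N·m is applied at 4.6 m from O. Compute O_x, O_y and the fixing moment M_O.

Resultant of the distributed load: 944 × 1.7 = 1604.8 N at 3.55 m from O.
ΣF_x = 0: O_x = 0.
ΣF_y = 0: O_y − 944·1.7 − 1850 = 0 → O_y = 3455 N.
ΣM about O: M_O − (944·1.7)·3.55 − 1850·1 − 2450 = 0 → M_O = 9997 N·m.

O_x = 0, O_y = 3455 N, M_O = 9997 N·m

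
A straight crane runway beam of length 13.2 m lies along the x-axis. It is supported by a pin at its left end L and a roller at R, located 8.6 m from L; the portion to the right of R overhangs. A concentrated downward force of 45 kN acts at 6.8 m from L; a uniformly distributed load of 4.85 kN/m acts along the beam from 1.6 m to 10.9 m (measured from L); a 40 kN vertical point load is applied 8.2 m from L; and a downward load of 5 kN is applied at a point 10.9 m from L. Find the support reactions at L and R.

L_x = 0, L_y = 22.27 kN, R_y = 112.8 kN

Resultant of the distributed load: 4.85 × 9.3 = 45.105 kN at 6.25 m from L.
ΣM about L: R_y·8.6 − 45·6.8 − (4.85·9.3)·6.25 − 40·8.2 − 5·10.9 = 0 → R_y = 970.40625/8.6 = 112.838 ≈ 112.8 kN.
ΣF_y = 0: L_y + 112.838 − 45 − 4.85·9.3 − 40 − 5 = 0 → L_y = 22.27 kN.
ΣF_x = 0: no horizontal applied forces, so L_x = 0.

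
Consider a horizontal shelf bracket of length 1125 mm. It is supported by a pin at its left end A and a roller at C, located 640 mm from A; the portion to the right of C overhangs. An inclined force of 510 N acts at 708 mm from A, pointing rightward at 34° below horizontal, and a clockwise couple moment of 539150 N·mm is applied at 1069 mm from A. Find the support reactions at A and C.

ΣM about A: C_y·640 − 510·sin34°·708 − 539150 = 0 → C_y = 741063/640 = 1157.91 ≈ 1158 N.
ΣF_y = 0: A_y + 1157.91 − 510·sin34° = 0 → A_y = -872.7 N.
ΣF_x = 0: A_x + 510·cos34° = 0 → A_x = -422.8 N.

A_x = -422.8 N, A_y = -872.7 N, C_y = 1158 N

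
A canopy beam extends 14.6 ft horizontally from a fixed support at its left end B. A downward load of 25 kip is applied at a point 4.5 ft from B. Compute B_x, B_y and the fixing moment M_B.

B_x = 0, B_y = 25.00 kip, M_B = 112.5 kip·ft

ΣF_x = 0: B_x = 0.
ΣF_y = 0: B_y − 25 = 0 → B_y = 25.00 kip.
ΣM about B: M_B − 25·4.5 = 0 → M_B = 112.5 kip·ft.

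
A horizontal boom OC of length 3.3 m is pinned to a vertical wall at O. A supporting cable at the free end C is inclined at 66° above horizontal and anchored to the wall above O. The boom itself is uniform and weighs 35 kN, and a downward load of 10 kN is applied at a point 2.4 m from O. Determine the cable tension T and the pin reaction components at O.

T = 27.12 kN, O_x = 11.03 kN, O_y = 20.23 kN

ΣM about O: T·sin66°·3.3 − 35·1.65 − 10·2.4 = 0 → T = 81.75/(3.3·0.913545) = 27.1171 ≈ 27.12 kN.
ΣF_x = 0: O_x − T·cos66° = 0 → O_x = 27.1171 × 0.406737 = 11.03 kN.
ΣF_y = 0: O_y + T·sin66° − 35 − 10 = 0 → O_y = 45 − 27.1171 × 0.913545 = 20.23 kN.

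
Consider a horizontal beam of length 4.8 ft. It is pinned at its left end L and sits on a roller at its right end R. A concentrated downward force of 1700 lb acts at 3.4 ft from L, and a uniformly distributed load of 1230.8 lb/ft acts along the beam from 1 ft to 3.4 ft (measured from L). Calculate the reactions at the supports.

L_x = 0, L_y = 2096 lb, R_y = 2558 lb

Resultant of the distributed load: 1230.8 × 2.4 = 2953.92 lb at 2.2 ft from L.
ΣM about L: R_y·4.8 − 1700·3.4 − (1230.8·2.4)·2.2 = 0 → R_y = 12278.624/4.8 = 2558.05 ≈ 2558 lb.
ΣF_y = 0: L_y + 2558.05 − 1700 − 1230.8·2.4 = 0 → L_y = 2096 lb.
ΣF_x = 0: no horizontal applied forces, so L_x = 0.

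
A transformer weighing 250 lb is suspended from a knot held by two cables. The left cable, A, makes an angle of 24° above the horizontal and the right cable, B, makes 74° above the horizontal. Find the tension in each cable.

ΣF_x = 0: −T_A·cos24° + T_B·cos74° = 0 → T_B = 3.3143·T_A.
ΣF_y = 0: T_A·sin24° + T_B·sin74° = 250.
Substitute: T_A·(0.406737 + 3.3143·0.961262) = 250 → T_A = 69.5866 ≈ 69.59 lb.
Then T_B = 3.3143 × 69.5866 = 230.6 lb.

T_A = 69.59 lb, T_B = 230.6 lb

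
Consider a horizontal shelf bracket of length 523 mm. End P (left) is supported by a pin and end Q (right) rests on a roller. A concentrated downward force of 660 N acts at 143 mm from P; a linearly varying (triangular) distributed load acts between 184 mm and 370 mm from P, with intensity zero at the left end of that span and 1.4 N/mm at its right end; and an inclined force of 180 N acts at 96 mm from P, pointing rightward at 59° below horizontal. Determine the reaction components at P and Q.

Resultant of the triangular load: ½ × 1.4 × 186 = 130.2 N, acting at 308 mm from P (one-third of the span from the peak).
ΣM about P: Q_y·523 − 660·143 − (½·1.4·186)·308 − 180·sin59°·96 = 0 → Q_y = 149293/523 = 285.455 ≈ 285.5 N.
ΣF_y = 0: P_y + 285.455 − 660 − ½·1.4·186 − 180·sin59° = 0 → P_y = 659.0 N.
ΣF_x = 0: P_x + 180·cos59° = 0 → P_x = -92.71 N.

P_x = -92.71 N, P_y = 659.0 N, Q_y = 285.5 N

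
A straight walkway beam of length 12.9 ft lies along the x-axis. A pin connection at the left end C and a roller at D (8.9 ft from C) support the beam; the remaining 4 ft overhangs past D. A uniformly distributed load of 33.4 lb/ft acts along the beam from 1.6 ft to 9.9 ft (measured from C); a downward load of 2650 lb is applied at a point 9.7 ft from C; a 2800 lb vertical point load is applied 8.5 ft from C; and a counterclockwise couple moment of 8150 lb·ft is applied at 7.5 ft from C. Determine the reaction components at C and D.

C_x = 0, C_y = 901.5 lb, D_y = 4826 lb

Resultant of the distributed load: 33.4 × 8.3 = 277.22 lb at 5.75 ft from C.
Taking moments about C: D_y·8.9 − (33.4·8.3)·5.75 − 2650·9.7 − 2800·8.5 + 8150 = 0 → D_y = 42949.015/8.9 = 4825.73 ≈ 4826 lb.
ΣF_y = 0: C_y + 4825.73 − 33.4·8.3 − 2650 − 2800 = 0 → C_y = 901.5 lb.
ΣF_x = 0: no horizontal applied forces, so C_x = 0.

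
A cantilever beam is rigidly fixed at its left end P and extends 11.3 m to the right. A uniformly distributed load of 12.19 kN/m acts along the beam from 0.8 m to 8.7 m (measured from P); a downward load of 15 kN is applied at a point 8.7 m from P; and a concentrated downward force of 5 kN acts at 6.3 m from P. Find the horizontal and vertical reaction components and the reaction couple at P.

Resultant of the distributed load: 12.19 × 7.9 = 96.301 kN at 4.75 m from P.
ΣF_x = 0: P_x = 0.
ΣF_y = 0: P_y − 12.19·7.9 − 15 − 5 = 0 → P_y = 116.3 kN.
ΣM about P: M_P − (12.19·7.9)·4.75 − 15·8.7 − 5·6.3 = 0 → M_P = 619.4 kN·m.

P_x = 0, P_y = 116.3 kN, M_P = 619.4 kN·m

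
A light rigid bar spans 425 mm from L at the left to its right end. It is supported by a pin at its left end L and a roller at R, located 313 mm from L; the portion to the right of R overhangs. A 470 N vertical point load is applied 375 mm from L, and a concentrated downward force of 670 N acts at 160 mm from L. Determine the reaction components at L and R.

L_x = 0, L_y = 234.4 N, R_y = 905.6 N

ΣM about L: R_y·313 − 470·375 − 670·160 = 0 → R_y = 283450/313 = 905.591 ≈ 905.6 N.
ΣF_y = 0: L_y + 905.591 − 470 − 670 = 0 → L_y = 234.4 N.
ΣF_x = 0: no horizontal applied forces, so L_x = 0.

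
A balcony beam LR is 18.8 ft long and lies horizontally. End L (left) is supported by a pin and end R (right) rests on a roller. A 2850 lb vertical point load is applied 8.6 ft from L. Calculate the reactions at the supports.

L_x = 0, L_y = 1546 lb, R_y = 1304 lb

Moments about L: R_y·18.8 − 2850·8.6 = 0 → R_y = 24510/18.8 = 1303.72 ≈ 1304 lb.
ΣF_y = 0: L_y + 1303.72 − 2850 = 0 → L_y = 1546 lb.
ΣF_x = 0: no horizontal applied forces, so L_x = 0.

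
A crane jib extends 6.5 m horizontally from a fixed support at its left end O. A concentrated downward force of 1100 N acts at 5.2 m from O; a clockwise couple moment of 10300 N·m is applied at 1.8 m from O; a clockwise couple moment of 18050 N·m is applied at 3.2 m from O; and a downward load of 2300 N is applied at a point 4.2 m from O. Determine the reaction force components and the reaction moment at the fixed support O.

ΣF_x = 0: O_x = 0.
ΣF_y = 0: O_y − 1100 − 2300 = 0 → O_y = 3400 N.
ΣM about O: M_O − 1100·5.2 − 10300 − 18050 − 2300·4.2 = 0 → M_O = 43730 N·m.

O_x = 0, O_y = 3400 N, M_O = 43730 N·m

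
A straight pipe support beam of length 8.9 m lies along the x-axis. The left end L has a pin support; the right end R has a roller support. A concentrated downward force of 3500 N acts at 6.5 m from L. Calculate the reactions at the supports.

Moments about L: R_y·8.9 − 3500·6.5 = 0 → R_y = 22750/8.9 = 2556.18 ≈ 2556 N.
ΣF_y = 0: L_y + 2556.18 − 3500 = 0 → L_y = 943.8 N.
ΣF_x = 0: no horizontal applied forces, so L_x = 0.

L_x = 0, L_y = 943.8 N, R_y = 2556 N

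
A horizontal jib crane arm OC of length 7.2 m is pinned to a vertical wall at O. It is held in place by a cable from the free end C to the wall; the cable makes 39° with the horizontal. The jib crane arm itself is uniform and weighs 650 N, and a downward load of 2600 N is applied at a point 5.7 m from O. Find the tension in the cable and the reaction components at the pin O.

T = 3787 N, O_x = 2943 N, O_y = 866.7 N

ΣM about O: T·sin39°·7.2 − 650·3.6 − 2600·5.7 = 0 → T = 17160/(7.2·0.62932) = 3787.16 ≈ 3787 N.
ΣF_x = 0: O_x − T·cos39° = 0 → O_x = 3787.16 × 0.777146 = 2943 N.
ΣF_y = 0: O_y + T·sin39° − 650 − 2600 = 0 → O_y = 3250 − 3787.16 × 0.62932 = 866.7 N.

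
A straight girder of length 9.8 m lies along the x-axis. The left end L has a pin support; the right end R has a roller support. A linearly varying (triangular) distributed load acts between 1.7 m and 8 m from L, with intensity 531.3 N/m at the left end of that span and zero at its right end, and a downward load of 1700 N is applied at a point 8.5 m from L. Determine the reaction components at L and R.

L_x = 0, L_y = 1250 N, R_y = 2123 N

Resultant of the triangular load: ½ × 531.3 × 6.3 = 1673.595 N, acting at 3.8 m from L (one-third of the span from the peak).
Taking moments about L: R_y·9.8 − (½·531.3·6.3)·3.8 − 1700·8.5 = 0 → R_y = 20809.661/9.8 = 2123.43 ≈ 2123 N.
ΣF_y = 0: L_y + 2123.43 − ½·531.3·6.3 − 1700 = 0 → L_y = 1250 N.
ΣF_x = 0: no horizontal applied forces, so L_x = 0.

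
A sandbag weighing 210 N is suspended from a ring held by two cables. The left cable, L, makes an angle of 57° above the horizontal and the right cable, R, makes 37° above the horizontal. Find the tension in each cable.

T_L = 168.1 N, T_R = 114.7 N

ΣF_x = 0: −T_L·cos57° + T_R·cos37° = 0 → T_R = 0.681962·T_L.
ΣF_y = 0: T_L·sin57° + T_R·sin37° = 210.
Substitute: T_L·(0.838671 + 0.681962·0.601815) = 210 → T_L = 168.123 ≈ 168.1 N.
Then T_R = 0.681962 × 168.123 = 114.7 N.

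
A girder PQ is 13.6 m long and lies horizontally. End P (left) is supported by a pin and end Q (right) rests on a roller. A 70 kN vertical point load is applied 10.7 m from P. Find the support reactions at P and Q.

ΣM about P: Q_y·13.6 − 70·10.7 = 0 → Q_y = 749/13.6 = 55.0735 ≈ 55.07 kN.
ΣF_y = 0: P_y + 55.0735 − 70 = 0 → P_y = 14.93 kN.
ΣF_x = 0: no horizontal applied forces, so P_x = 0.

P_x = 0, P_y = 14.93 kN, Q_y = 55.07 kN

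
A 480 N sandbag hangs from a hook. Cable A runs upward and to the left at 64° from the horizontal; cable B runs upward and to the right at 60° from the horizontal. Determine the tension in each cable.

T_A = 289.5 N, T_B = 253.8 N

ΣF_x = 0: −T_A·cos64° + T_B·cos60° = 0 → T_B = 0.876742·T_A.
ΣF_y = 0: T_A·sin64° + T_B·sin60° = 480.
Substitute: T_A·(0.898794 + 0.876742·0.866025) = 480 → T_A = 289.492 ≈ 289.5 N.
Then T_B = 0.876742 × 289.492 = 253.8 N.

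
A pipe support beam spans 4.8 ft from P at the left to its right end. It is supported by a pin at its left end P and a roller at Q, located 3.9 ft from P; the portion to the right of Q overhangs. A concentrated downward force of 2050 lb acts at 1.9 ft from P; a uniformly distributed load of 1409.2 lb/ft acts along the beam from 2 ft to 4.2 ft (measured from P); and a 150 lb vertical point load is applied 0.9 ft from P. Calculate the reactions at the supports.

Resultant of the distributed load: 1409.2 × 2.2 = 3100.24 lb at 3.1 ft from P.
ΣM about P: Q_y·3.9 − 2050·1.9 − (1409.2·2.2)·3.1 − 150·0.9 = 0 → Q_y = 13640.744/3.9 = 3497.63 ≈ 3498 lb.
ΣF_y = 0: P_y + 3497.63 − 2050 − 1409.2·2.2 − 150 = 0 → P_y = 1803 lb.
ΣF_x = 0: no horizontal applied forces, so P_x = 0.

P_x = 0, P_y = 1803 lb, Q_y = 3498 lb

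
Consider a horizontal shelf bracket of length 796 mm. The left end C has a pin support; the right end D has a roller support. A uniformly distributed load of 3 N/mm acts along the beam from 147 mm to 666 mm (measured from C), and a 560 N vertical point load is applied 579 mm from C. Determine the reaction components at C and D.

C_x = 0, C_y = 914.5 N, D_y = 1202 N

Resultant of the distributed load: 3 × 519 = 1557 N at 406.5 mm from C.
Moments about C: D_y·796 − (3·519)·406.5 − 560·579 = 0 → D_y = 957160.5/796 = 1202.46 ≈ 1202 N.
ΣF_y = 0: C_y + 1202.46 − 3·519 − 560 = 0 → C_y = 914.5 N.
ΣF_x = 0: no horizontal applied forces, so C_x = 0.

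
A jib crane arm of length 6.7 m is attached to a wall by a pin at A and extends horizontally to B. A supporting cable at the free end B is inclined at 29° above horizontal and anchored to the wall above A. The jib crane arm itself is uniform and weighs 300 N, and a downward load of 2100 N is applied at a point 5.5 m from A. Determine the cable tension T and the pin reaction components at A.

T = 3865 N, A_x = 3381 N, A_y = 526.1 N

ΣM about A: T·sin29°·6.7 − 300·3.35 − 2100·5.5 = 0 → T = 12555/(6.7·0.48481) = 3865.19 ≈ 3865 N.
ΣF_x = 0: A_x − T·cos29° = 0 → A_x = 3865.19 × 0.87462 = 3381 N.
ΣF_y = 0: A_y + T·sin29° − 300 − 2100 = 0 → A_y = 2400 − 3865.19 × 0.48481 = 526.1 N.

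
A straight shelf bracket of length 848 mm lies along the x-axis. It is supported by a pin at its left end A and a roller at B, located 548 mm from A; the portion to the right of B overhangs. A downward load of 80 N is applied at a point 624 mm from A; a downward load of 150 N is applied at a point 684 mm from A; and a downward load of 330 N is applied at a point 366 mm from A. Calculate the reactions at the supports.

A_x = 0, A_y = 61.28 N, B_y = 498.7 N

ΣM about A: B_y·548 − 80·624 − 150·684 − 330·366 = 0 → B_y = 273300/548 = 498.723 ≈ 498.7 N.
ΣF_y = 0: A_y + 498.723 − 80 − 150 − 330 = 0 → A_y = 61.28 N.
ΣF_x = 0: no horizontal applied forces, so A_x = 0.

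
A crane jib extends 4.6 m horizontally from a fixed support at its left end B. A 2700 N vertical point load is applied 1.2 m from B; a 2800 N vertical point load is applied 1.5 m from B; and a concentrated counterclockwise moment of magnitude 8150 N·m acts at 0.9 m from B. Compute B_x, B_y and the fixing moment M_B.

B_x = 0, B_y = 5500 N, M_B = -710.0 N·m

ΣF_x = 0: B_x = 0.
ΣF_y = 0: B_y − 2700 − 2800 = 0 → B_y = 5500 N.
ΣM about B: M_B − 2700·1.2 − 2800·1.5 + 8150 = 0 → M_B = -710.0 N·m.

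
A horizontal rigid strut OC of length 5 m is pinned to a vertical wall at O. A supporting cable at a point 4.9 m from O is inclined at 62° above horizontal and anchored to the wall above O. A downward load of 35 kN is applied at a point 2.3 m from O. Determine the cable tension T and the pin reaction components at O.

ΣM about O: T·sin62°·4.9 − 35·2.3 = 0 → T = 80.5/(4.9·0.882948) = 18.6065 ≈ 18.61 kN.
ΣF_x = 0: O_x − T·cos62° = 0 → O_x = 18.6065 × 0.469472 = 8.735 kN.
ΣF_y = 0: O_y + T·sin62° − 35 = 0 → O_y = 35 − 18.6065 × 0.882948 = 18.57 kN.

T = 18.61 kN, O_x = 8.735 kN, O_y = 18.57 kN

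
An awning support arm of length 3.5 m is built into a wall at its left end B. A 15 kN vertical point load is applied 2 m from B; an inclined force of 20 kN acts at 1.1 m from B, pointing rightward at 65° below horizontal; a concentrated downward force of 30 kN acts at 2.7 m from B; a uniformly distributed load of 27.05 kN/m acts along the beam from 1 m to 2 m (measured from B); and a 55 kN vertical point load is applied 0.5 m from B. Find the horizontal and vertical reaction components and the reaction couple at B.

B_x = -8.452 kN, B_y = 145.2 kN, M_B = 199.0 kN·m

Resultant of the distributed load: 27.05 × 1 = 27.05 kN at 1.5 m from B.
ΣF_x = 0: B_x + 20·cos65° = 0 → B_x = -8.452 kN.
ΣF_y = 0: B_y − 15 − 20·sin65° − 30 − 27.05·1 − 55 = 0 → B_y = 145.2 kN.
ΣM about B: M_B − 15·2 − 20·sin65°·1.1 − 30·2.7 − (27.05·1)·1.5 − 55·0.5 = 0 → M_B = 199.0 kN·m.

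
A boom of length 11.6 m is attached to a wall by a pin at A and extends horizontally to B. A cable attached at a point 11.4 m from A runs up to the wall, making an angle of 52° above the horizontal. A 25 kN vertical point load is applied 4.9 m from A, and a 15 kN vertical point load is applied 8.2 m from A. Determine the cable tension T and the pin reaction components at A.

ΣM about A: T·sin52°·11.4 − 25·4.9 − 15·8.2 = 0 → T = 245.5/(11.4·0.788011) = 27.3284 ≈ 27.33 kN.
ΣF_x = 0: A_x − T·cos52° = 0 → A_x = 27.3284 × 0.615661 = 16.83 kN.
ΣF_y = 0: A_y + T·sin52° − 25 − 15 = 0 → A_y = 40 − 27.3284 × 0.788011 = 18.46 kN.

T = 27.33 kN, A_x = 16.83 kN, A_y = 18.46 kN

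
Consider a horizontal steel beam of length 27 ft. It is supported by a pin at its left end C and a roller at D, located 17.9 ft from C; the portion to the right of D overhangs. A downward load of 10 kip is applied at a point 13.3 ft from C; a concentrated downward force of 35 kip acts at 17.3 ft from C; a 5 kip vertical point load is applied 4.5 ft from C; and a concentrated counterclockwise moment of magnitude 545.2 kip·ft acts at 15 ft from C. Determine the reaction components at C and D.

C_x = 0, C_y = 37.94 kip, D_y = 12.06 kip

Moments about C: D_y·17.9 − 10·13.3 − 35·17.3 − 5·4.5 + 545.2 = 0 → D_y = 215.8/17.9 = 12.0559 ≈ 12.06 kip.
ΣF_y = 0: C_y + 12.0559 − 10 − 35 − 5 = 0 → C_y = 37.94 kip.
ΣF_x = 0: no horizontal applied forces, so C_x = 0.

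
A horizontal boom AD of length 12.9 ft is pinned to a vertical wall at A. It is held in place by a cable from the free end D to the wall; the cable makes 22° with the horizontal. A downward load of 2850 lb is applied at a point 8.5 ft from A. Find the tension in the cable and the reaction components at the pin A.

T = 5013 lb, A_x = 4648 lb, A_y = 972.1 lb

ΣM about A: T·sin22°·12.9 − 2850·8.5 = 0 → T = 24225/(12.9·0.374607) = 5013.01 ≈ 5013 lb.
ΣF_x = 0: A_x − T·cos22° = 0 → A_x = 5013.01 × 0.927184 = 4648 lb.
ΣF_y = 0: A_y + T·sin22° − 2850 = 0 → A_y = 2850 − 5013.01 × 0.374607 = 972.1 lb.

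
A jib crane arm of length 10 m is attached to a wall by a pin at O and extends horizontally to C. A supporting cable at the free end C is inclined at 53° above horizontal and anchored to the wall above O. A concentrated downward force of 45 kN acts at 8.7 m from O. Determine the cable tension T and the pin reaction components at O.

ΣM about O: T·sin53°·10 − 45·8.7 = 0 → T = 391.5/(10·0.798636) = 49.0211 ≈ 49.02 kN.
ΣF_x = 0: O_x − T·cos53° = 0 → O_x = 49.0211 × 0.601815 = 29.50 kN.
ΣF_y = 0: O_y + T·sin53° − 45 = 0 → O_y = 45 − 49.0211 × 0.798636 = 5.850 kN.

T = 49.02 kN, O_x = 29.50 kN, O_y = 5.850 kN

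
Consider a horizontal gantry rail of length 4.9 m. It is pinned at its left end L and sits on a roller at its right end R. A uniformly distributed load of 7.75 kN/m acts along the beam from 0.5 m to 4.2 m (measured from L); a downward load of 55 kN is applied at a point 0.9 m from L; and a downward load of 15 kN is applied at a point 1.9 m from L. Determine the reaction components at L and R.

L_x = 0, L_y = 69.00 kN, R_y = 29.67 kN

Resultant of the distributed load: 7.75 × 3.7 = 28.675 kN at 2.35 m from L.
ΣM about L: R_y·4.9 − (7.75·3.7)·2.35 − 55·0.9 − 15·1.9 = 0 → R_y = 145.38625/4.9 = 29.6707 ≈ 29.67 kN.
ΣF_y = 0: L_y + 29.6707 − 7.75·3.7 − 55 − 15 = 0 → L_y = 69.00 kN.
ΣF_x = 0: no horizontal applied forces, so L_x = 0.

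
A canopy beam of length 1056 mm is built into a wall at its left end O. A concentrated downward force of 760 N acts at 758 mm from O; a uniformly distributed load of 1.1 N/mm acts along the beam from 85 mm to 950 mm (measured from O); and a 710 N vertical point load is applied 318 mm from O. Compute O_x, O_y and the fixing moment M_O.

Resultant of the distributed load: 1.1 × 865 = 951.5 N at 517.5 mm from O.
ΣF_x = 0: O_x = 0.
ΣF_y = 0: O_y − 760 − 1.1·865 − 710 = 0 → O_y = 2422 N.
ΣM about O: M_O − 760·758 − (1.1·865)·517.5 − 710·318 = 0 → M_O = 1294000 N·mm.

O_x = 0, O_y = 2422 N, M_O = 1294000 N·mm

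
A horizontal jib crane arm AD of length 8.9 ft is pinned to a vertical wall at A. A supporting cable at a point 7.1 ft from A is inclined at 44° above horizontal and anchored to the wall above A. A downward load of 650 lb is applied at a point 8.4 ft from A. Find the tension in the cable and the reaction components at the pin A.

T = 1107 lb, A_x = 796.3 lb, A_y = -119.0 lb

ΣM about A: T·sin44°·7.1 − 650·8.4 = 0 → T = 5460/(7.1·0.694658) = 1107.04 ≈ 1107 lb.
ΣF_x = 0: A_x − T·cos44° = 0 → A_x = 1107.04 × 0.71934 = 796.3 lb.
ΣF_y = 0: A_y + T·sin44° − 650 = 0 → A_y = 650 − 1107.04 × 0.694658 = -119.0 lb.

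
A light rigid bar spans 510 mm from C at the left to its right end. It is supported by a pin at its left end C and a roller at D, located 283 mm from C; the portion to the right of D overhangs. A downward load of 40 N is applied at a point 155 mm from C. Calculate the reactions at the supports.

ΣM about C: D_y·283 − 40·155 = 0 → D_y = 6200/283 = 21.9081 ≈ 21.91 N.
ΣF_y = 0: C_y + 21.9081 − 40 = 0 → C_y = 18.09 N.
ΣF_x = 0: no horizontal applied forces, so C_x = 0.

C_x = 0, C_y = 18.09 N, D_y = 21.91 N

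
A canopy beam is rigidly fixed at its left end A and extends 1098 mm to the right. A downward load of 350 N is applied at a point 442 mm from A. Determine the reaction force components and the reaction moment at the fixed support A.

A_x = 0, A_y = 350.0 N, M_A = 154700 N·mm

ΣF_x = 0: A_x = 0.
ΣF_y = 0: A_y − 350 = 0 → A_y = 350.0 N.
ΣM about A: M_A − 350·442 = 0 → M_A = 154700 N·mm.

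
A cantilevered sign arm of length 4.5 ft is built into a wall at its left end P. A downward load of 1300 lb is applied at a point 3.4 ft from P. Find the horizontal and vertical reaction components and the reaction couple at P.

P_x = 0, P_y = 1300 lb, M_P = 4420 lb·ft

ΣF_x = 0: P_x = 0.
ΣF_y = 0: P_y − 1300 = 0 → P_y = 1300 lb.
ΣM about P: M_P − 1300·3.4 = 0 → M_P = 4420 lb·ft.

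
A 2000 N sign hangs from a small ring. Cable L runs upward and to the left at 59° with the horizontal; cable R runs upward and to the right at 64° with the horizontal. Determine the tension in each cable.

T_L = 1045 N, T_R = 1228 N

ΣF_x = 0: −T_L·cos59° + T_R·cos64° = 0 → T_R = 1.17489·T_L.
ΣF_y = 0: T_L·sin59° + T_R·sin64° = 2000.
Substitute: T_L·(0.857167 + 1.17489·0.898794) = 2000 → T_L = 1045.4 ≈ 1045 N.
Then T_R = 1.17489 × 1045.4 = 1228 N.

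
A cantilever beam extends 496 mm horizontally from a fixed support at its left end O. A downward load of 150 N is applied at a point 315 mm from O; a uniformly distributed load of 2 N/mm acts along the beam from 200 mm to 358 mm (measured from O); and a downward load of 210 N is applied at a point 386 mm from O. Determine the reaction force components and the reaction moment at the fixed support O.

Resultant of the distributed load: 2 × 158 = 316 N at 279 mm from O.
ΣF_x = 0: O_x = 0.
ΣF_y = 0: O_y − 150 − 2·158 − 210 = 0 → O_y = 676.0 N.
ΣM about O: M_O − 150·315 − (2·158)·279 − 210·386 = 0 → M_O = 216500 N·mm.

O_x = 0, O_y = 676.0 N, M_O = 216500 N·mm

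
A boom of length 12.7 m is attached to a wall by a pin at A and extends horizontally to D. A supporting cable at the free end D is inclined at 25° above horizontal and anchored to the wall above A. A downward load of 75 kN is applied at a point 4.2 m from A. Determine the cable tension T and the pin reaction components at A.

T = 58.69 kN, A_x = 53.19 kN, A_y = 50.20 kN

ΣM about A: T·sin25°·12.7 − 75·4.2 = 0 → T = 315/(12.7·0.422618) = 58.6893 ≈ 58.69 kN.
ΣF_x = 0: A_x − T·cos25° = 0 → A_x = 58.6893 × 0.906308 = 53.19 kN.
ΣF_y = 0: A_y + T·sin25° − 75 = 0 → A_y = 75 − 58.6893 × 0.422618 = 50.20 kN.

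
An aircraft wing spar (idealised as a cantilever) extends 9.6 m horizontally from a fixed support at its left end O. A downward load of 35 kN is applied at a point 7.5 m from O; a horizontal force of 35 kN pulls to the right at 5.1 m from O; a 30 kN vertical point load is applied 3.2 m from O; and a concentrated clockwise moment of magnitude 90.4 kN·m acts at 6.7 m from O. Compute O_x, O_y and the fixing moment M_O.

ΣF_x = 0: O_x + 35 = 0 → O_x = -35.00 kN.
ΣF_y = 0: O_y − 35 − 30 = 0 → O_y = 65.00 kN.
ΣM about O: M_O − 35·7.5 − 30·3.2 − 90.4 = 0 → M_O = 448.9 kN·m.

O_x = -35.00 kN, O_y = 65.00 kN, M_O = 448.9 kN·m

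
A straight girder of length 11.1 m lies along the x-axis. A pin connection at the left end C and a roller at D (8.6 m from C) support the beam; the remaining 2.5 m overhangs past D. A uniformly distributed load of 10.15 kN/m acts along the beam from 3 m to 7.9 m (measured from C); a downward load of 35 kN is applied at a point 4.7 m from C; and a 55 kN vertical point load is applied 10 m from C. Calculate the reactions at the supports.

Resultant of the distributed load: 10.15 × 4.9 = 49.735 kN at 5.45 m from C.
Taking moments about C: D_y·8.6 − (10.15·4.9)·5.45 − 35·4.7 − 55·10 = 0 → D_y = 985.55575/8.6 = 114.6 kN.
ΣF_y = 0: C_y + 114.6 − 10.15·4.9 − 35 − 55 = 0 → C_y = 25.14 kN.
ΣF_x = 0: no horizontal applied forces, so C_x = 0.

C_x = 0, C_y = 25.14 kN, D_y = 114.6 kN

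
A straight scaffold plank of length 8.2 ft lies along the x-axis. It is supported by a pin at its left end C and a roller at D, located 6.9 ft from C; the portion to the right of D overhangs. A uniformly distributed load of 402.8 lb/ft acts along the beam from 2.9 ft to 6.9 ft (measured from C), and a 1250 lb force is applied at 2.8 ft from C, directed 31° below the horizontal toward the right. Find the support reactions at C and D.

Resultant of the distributed load: 402.8 × 4 = 1611.2 lb at 4.9 ft from C.
ΣM about C: D_y·6.9 − (402.8·4)·4.9 − 1250·sin31°·2.8 = 0 → D_y = 9697.51/6.9 = 1405.44 ≈ 1405 lb.
ΣF_y = 0: C_y + 1405.44 − 402.8·4 − 1250·sin31° = 0 → C_y = 849.6 lb.
ΣF_x = 0: C_x + 1250·cos31° = 0 → C_x = -1071 lb.

C_x = -1071 lb, C_y = 849.6 lb, D_y = 1405 lb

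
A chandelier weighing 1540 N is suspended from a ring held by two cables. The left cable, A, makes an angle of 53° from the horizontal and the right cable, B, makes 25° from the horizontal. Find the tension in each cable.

ΣF_x = 0: −T_A·cos53° + T_B·cos25° = 0 → T_B = 0.664029·T_A.
ΣF_y = 0: T_A·sin53° + T_B·sin25° = 1540.
Substitute: T_A·(0.798636 + 0.664029·0.422618) = 1540 → T_A = 1426.89 ≈ 1427 N.
Then T_B = 0.664029 × 1426.89 = 947.5 N.

T_A = 1427 N, T_B = 947.5 N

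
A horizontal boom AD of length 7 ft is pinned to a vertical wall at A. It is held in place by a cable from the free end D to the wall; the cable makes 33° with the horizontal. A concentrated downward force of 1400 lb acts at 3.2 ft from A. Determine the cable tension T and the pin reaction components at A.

ΣM about A: T·sin33°·7 − 1400·3.2 = 0 → T = 4480/(7·0.544639) = 1175.09 ≈ 1175 lb.
ΣF_x = 0: A_x − T·cos33° = 0 → A_x = 1175.09 × 0.838671 = 985.5 lb.
ΣF_y = 0: A_y + T·sin33° − 1400 = 0 → A_y = 1400 − 1175.09 × 0.544639 = 760.0 lb.

T = 1175 lb, A_x = 985.5 lb, A_y = 760.0 lb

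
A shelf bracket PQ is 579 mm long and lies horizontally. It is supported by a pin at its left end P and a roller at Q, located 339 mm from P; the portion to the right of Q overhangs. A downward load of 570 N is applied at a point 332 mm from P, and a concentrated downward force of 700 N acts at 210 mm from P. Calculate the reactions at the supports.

Taking moments about P: Q_y·339 − 570·332 − 700·210 = 0 → Q_y = 336240/339 = 991.858 ≈ 991.9 N.
ΣF_y = 0: P_y + 991.858 − 570 − 700 = 0 → P_y = 278.1 N.
ΣF_x = 0: no horizontal applied forces, so P_x = 0.

P_x = 0, P_y = 278.1 N, Q_y = 991.9 N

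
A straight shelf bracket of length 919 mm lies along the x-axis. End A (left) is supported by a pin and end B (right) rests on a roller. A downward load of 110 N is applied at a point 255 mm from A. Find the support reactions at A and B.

A_x = 0, A_y = 79.48 N, B_y = 30.52 N

Moments about A: B_y·919 − 110·255 = 0 → B_y = 28050/919 = 30.5223 ≈ 30.52 N.
ΣF_y = 0: A_y + 30.5223 − 110 = 0 → A_y = 79.48 N.
ΣF_x = 0: no horizontal applied forces, so A_x = 0.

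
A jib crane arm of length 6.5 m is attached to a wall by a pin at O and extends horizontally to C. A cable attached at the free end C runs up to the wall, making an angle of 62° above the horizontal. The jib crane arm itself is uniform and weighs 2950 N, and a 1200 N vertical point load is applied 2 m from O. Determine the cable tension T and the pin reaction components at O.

T = 2089 N, O_x = 980.6 N, O_y = 2306 N

ΣM about O: T·sin62°·6.5 − 2950·3.25 − 1200·2 = 0 → T = 11987.5/(6.5·0.882948) = 2088.72 ≈ 2089 N.
ΣF_x = 0: O_x − T·cos62° = 0 → O_x = 2088.72 × 0.469472 = 980.6 N.
ΣF_y = 0: O_y + T·sin62° − 2950 − 1200 = 0 → O_y = 4150 − 2088.72 × 0.882948 = 2306 N.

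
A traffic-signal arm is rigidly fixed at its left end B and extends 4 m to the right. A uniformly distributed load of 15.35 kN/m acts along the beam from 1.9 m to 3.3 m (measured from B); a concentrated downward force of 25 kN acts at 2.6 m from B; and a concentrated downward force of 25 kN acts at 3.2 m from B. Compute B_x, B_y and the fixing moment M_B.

Resultant of the distributed load: 15.35 × 1.4 = 21.49 kN at 2.6 m from B.
ΣF_x = 0: B_x = 0.
ΣF_y = 0: B_y − 15.35·1.4 − 25 − 25 = 0 → B_y = 71.49 kN.
ΣM about B: M_B − (15.35·1.4)·2.6 − 25·2.6 − 25·3.2 = 0 → M_B = 200.9 kN·m.

B_x = 0, B_y = 71.49 kN, M_B = 200.9 kN·m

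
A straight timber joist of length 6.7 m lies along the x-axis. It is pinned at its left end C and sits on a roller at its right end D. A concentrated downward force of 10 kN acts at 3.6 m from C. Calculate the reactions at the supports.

C_x = 0, C_y = 4.627 kN, D_y = 5.373 kN

ΣM about C: D_y·6.7 − 10·3.6 = 0 → D_y = 36/6.7 = 5.37313 ≈ 5.373 kN.
ΣF_y = 0: C_y + 5.37313 − 10 = 0 → C_y = 4.627 kN.
ΣF_x = 0: no horizontal applied forces, so C_x = 0.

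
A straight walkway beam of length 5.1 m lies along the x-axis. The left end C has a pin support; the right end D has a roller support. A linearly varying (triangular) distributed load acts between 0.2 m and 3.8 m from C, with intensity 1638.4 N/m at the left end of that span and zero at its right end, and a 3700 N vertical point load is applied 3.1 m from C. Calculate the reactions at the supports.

Resultant of the triangular load: ½ × 1638.4 × 3.6 = 2949.12 N, acting at 1.4 m from C (one-third of the span from the peak).
Moments about C: D_y·5.1 − (½·1638.4·3.6)·1.4 − 3700·3.1 = 0 → D_y = 15598.768/5.1 = 3058.58 ≈ 3059 N.
ΣF_y = 0: C_y + 3058.58 − ½·1638.4·3.6 − 3700 = 0 → C_y = 3591 N.
ΣF_x = 0: no horizontal applied forces, so C_x = 0.

C_x = 0, C_y = 3591 N, D_y = 3059 N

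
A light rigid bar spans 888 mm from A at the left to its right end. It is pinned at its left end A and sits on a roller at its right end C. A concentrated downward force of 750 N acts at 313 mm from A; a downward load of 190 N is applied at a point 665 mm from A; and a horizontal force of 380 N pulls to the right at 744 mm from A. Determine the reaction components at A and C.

A_x = -380.0 N, A_y = 533.4 N, C_y = 406.6 N

Moments about A: C_y·888 − 750·313 − 190·665 = 0 → C_y = 361100/888 = 406.644 ≈ 406.6 N.
ΣF_y = 0: A_y + 406.644 − 750 − 190 = 0 → A_y = 533.4 N.
ΣF_x = 0: A_x + 380 = 0 → A_x = -380.0 N.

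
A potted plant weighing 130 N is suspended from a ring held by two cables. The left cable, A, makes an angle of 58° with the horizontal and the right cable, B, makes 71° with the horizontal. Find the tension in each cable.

T_A = 54.46 N, T_B = 88.64 N

ΣF_x = 0: −T_A·cos58° + T_B·cos71° = 0 → T_B = 1.62768·T_A.
ΣF_y = 0: T_A·sin58° + T_B·sin71° = 130.
Substitute: T_A·(0.848048 + 1.62768·0.945519) = 130 → T_A = 54.4605 ≈ 54.46 N.
Then T_B = 1.62768 × 54.4605 = 88.64 N.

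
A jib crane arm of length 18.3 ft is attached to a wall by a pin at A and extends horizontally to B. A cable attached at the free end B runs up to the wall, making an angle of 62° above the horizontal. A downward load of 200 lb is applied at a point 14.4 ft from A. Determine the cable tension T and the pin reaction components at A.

ΣM about A: T·sin62°·18.3 − 200·14.4 = 0 → T = 2880/(18.3·0.882948) = 178.24 ≈ 178.2 lb.
ΣF_x = 0: A_x − T·cos62° = 0 → A_x = 178.24 × 0.469472 = 83.68 lb.
ΣF_y = 0: A_y + T·sin62° − 200 = 0 → A_y = 200 − 178.24 × 0.882948 = 42.62 lb.

T = 178.2 lb, A_x = 83.68 lb, A_y = 42.62 lb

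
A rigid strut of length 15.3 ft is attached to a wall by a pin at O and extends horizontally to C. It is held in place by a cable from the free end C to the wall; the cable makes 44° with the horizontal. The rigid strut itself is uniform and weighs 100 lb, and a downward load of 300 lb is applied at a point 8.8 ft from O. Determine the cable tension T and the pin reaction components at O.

T = 320.4 lb, O_x = 230.5 lb, O_y = 177.5 lb

ΣM about O: T·sin44°·15.3 − 100·7.65 − 300·8.8 = 0 → T = 3405/(15.3·0.694658) = 320.372 ≈ 320.4 lb.
ΣF_x = 0: O_x − T·cos44° = 0 → O_x = 320.372 × 0.71934 = 230.5 lb.
ΣF_y = 0: O_y + T·sin44° − 100 − 300 = 0 → O_y = 400 − 320.372 × 0.694658 = 177.5 lb.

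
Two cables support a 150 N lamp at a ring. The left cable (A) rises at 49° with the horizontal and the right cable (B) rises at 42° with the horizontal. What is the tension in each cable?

ΣF_x = 0: −T_A·cos49° + T_B·cos42° = 0 → T_B = 0.882815·T_A.
ΣF_y = 0: T_A·sin49° + T_B·sin42° = 150.
Substitute: T_A·(0.75471 + 0.882815·0.669131) = 150 → T_A = 111.489 ≈ 111.5 N.
Then T_B = 0.882815 × 111.489 = 98.42 N.

T_A = 111.5 N, T_B = 98.42 N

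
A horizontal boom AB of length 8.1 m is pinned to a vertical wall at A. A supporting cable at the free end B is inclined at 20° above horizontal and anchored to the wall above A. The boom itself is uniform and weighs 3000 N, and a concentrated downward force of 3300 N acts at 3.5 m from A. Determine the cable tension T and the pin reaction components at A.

T = 8555 N, A_x = 8039 N, A_y = 3374 N

ΣM about A: T·sin20°·8.1 − 3000·4.05 − 3300·3.5 = 0 → T = 23700/(8.1·0.34202) = 8554.84 ≈ 8555 N.
ΣF_x = 0: A_x − T·cos20° = 0 → A_x = 8554.84 × 0.939693 = 8039 N.
ΣF_y = 0: A_y + T·sin20° − 3000 − 3300 = 0 → A_y = 6300 − 8554.84 × 0.34202 = 3374 N.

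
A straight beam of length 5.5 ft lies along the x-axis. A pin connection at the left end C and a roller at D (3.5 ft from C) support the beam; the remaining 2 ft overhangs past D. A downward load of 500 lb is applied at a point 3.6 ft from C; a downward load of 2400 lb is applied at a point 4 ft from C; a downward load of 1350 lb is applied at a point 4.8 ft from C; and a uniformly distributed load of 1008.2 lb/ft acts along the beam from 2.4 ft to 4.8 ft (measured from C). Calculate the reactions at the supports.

Resultant of the distributed load: 1008.2 × 2.4 = 2419.68 lb at 3.6 ft from C.
ΣM about C: D_y·3.5 − 500·3.6 − 2400·4 − 1350·4.8 − (1008.2·2.4)·3.6 = 0 → D_y = 26590.848/3.5 = 7597.39 ≈ 7597 lb.
ΣF_y = 0: C_y + 7597.39 − 500 − 2400 − 1350 − 1008.2·2.4 = 0 → C_y = -927.7 lb.
ΣF_x = 0: no horizontal applied forces, so C_x = 0.

C_x = 0, C_y = -927.7 lb, D_y = 7597 lb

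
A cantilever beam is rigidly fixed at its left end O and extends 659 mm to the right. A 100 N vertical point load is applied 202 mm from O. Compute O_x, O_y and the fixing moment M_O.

ΣF_x = 0: O_x = 0.
ΣF_y = 0: O_y − 100 = 0 → O_y = 100.0 N.
ΣM about O: M_O − 100·202 = 0 → M_O = 20200 N·mm.

O_x = 0, O_y = 100.0 N, M_O = 20200 N·mm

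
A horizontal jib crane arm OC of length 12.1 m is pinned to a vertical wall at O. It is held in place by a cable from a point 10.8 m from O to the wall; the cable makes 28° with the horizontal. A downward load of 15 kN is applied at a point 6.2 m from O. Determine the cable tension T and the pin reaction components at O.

T = 18.34 kN, O_x = 16.20 kN, O_y = 6.389 kN

ΣM about O: T·sin28°·10.8 − 15·6.2 = 0 → T = 93/(10.8·0.469472) = 18.3421 ≈ 18.34 kN.
ΣF_x = 0: O_x − T·cos28° = 0 → O_x = 18.3421 × 0.882948 = 16.20 kN.
ΣF_y = 0: O_y + T·sin28° − 15 = 0 → O_y = 15 − 18.3421 × 0.469472 = 6.389 kN.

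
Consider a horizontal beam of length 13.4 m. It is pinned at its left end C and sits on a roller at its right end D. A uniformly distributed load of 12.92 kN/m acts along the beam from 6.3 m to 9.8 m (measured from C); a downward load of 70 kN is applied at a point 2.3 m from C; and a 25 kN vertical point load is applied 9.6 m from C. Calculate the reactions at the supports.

Resultant of the distributed load: 12.92 × 3.5 = 45.22 kN at 8.05 m from C.
Moments about C: D_y·13.4 − (12.92·3.5)·8.05 − 70·2.3 − 25·9.6 = 0 → D_y = 765.021/13.4 = 57.0911 ≈ 57.09 kN.
ΣF_y = 0: C_y + 57.0911 − 12.92·3.5 − 70 − 25 = 0 → C_y = 83.13 kN.
ΣF_x = 0: no horizontal applied forces, so C_x = 0.

C_x = 0, C_y = 83.13 kN, D_y = 57.09 kN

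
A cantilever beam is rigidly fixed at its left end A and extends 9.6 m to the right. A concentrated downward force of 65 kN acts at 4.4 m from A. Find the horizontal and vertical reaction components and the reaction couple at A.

ΣF_x = 0: A_x = 0.
ΣF_y = 0: A_y − 65 = 0 → A_y = 65.00 kN.
ΣM about A: M_A − 65·4.4 = 0 → M_A = 286.0 kN·m.

A_x = 0, A_y = 65.00 kN, M_A = 286.0 kN·m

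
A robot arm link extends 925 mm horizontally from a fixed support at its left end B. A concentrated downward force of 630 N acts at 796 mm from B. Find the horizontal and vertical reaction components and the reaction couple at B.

B_x = 0, B_y = 630.0 N, M_B = 501500 N·mm

ΣF_x = 0: B_x = 0.
ΣF_y = 0: B_y − 630 = 0 → B_y = 630.0 N.
ΣM about B: M_B − 630·796 = 0 → M_B = 501500 N·mm.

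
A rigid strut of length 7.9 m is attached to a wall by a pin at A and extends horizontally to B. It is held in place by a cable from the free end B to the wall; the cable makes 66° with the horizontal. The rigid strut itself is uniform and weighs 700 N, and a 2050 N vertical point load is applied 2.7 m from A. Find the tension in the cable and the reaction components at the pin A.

ΣM about A: T·sin66°·7.9 − 700·3.95 − 2050·2.7 = 0 → T = 8300/(7.9·0.913545) = 1150.06 ≈ 1150 N.
ΣF_x = 0: A_x − T·cos66° = 0 → A_x = 1150.06 × 0.406737 = 467.8 N.
ΣF_y = 0: A_y + T·sin66° − 700 − 2050 = 0 → A_y = 2750 − 1150.06 × 0.913545 = 1699 N.

T = 1150 N, A_x = 467.8 N, A_y = 1699 N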